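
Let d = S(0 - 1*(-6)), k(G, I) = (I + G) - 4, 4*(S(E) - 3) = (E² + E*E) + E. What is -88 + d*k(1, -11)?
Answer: -403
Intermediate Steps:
S(E) = 3 + E²/2 + E/4 (S(E) = 3 + ((E² + E*E) + E)/4 = 3 + ((E² + E²) + E)/4 = 3 + (2*E² + E)/4 = 3 + (E + 2*E²)/4 = 3 + (E²/2 + E/4) = 3 + E²/2 + E/4)
k(G, I) = -4 + G + I (k(G, I) = (G + I) - 4 = -4 + G + I)
d = 45/2 (d = 3 + (0 - 1*(-6))²/2 + (0 - 1*(-6))/4 = 3 + (0 + 6)²/2 + (0 + 6)/4 = 3 + (½)*6² + (¼)*6 = 3 + (½)*36 + 3/2 = 3 + 18 + 3/2 = 45/2 ≈ 22.500)
-88 + d*k(1, -11) = -88 + 45*(-4 + 1 - 11)/2 = -88 + (45/2)*(-14) = -88 - 315 = -403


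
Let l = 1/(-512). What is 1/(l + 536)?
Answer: 512/274431 ≈ 0.0018657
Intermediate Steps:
l = -1/512 ≈ -0.0019531
1/(l + 536) = 1/(-1/512 + 536) = 1/(274431/512) = 512/274431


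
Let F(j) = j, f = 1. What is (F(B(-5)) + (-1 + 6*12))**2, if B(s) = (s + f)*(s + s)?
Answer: 12321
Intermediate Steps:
B(s) = 2*s*(1 + s) (B(s) = (s + 1)*(s + s) = (1 + s)*(2*s) = 2*s*(1 + s))
(F(B(-5)) + (-1 + 6*12))**2 = (2*(-5)*(1 - 5) + (-1 + 6*12))**2 = (2*(-5)*(-4) + (-1 + 72))**2 = (40 + 71)**2 = 111**2 = 12321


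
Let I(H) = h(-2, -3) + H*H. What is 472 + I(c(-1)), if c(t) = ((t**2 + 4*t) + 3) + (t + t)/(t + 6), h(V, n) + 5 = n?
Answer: 11604/25 ≈ 464.16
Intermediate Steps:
h(V, n) = -5 + n
c(t) = 3 + t**2 + 4*t + 2*t/(6 + t) (c(t) = (3 + t**2 + 4*t) + (2*t)/(6 + t) = (3 + t**2 + 4*t) + 2*t/(6 + t) = 3 + t**2 + 4*t + 2*t/(6 + t))
I(H) = -8 + H**2 (I(H) = (-5 - 3) + H*H = -8 + H**2)
472 + I(c(-1)) = 472 + (-8 + ((18 + (-1)**3 + 10*(-1)**2 + 29*(-1))/(6 - 1))**2) = 472 + (-8 + ((18 - 1 + 10*1 - 29)/5)**2) = 472 + (-8 + ((18 - 1 + 10 - 29)/5)**2) = 472 + (-8 + ((1/5)*(-2))**2) = 472 + (-8 + (-2/5)**2) = 472 + (-8 + 4/25) = 472 - 196/25 = 11604/25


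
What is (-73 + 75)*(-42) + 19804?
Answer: 19720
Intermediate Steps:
(-73 + 75)*(-42) + 19804 = 2*(-42) + 19804 = -84 + 19804 = 19720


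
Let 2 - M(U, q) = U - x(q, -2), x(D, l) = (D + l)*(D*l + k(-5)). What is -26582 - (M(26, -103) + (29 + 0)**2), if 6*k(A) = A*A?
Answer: -10663/2 ≈ -5331.5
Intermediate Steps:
k(A) = A**2/6 (k(A) = (A*A)/6 = A**2/6)
x(D, l) = (25/6 + D*l)*(D + l) (x(D, l) = (D + l)*(D*l + (1/6)*(-5)**2) = (D + l)*(D*l + (1/6)*25) = (D + l)*(D*l + 25/6) = (D + l)*(25/6 + D*l) = (25/6 + D*l)*(D + l))
M(U, q) = -19/3 - U - 2*q**2 + 49*q/6 (M(U, q) = 2 - (U - (25*q/6 + (25/6)*(-2) + q*(-2)**2 - 2*q**2)) = 2 - (U - (25*q/6 - 25/3 + q*4 - 2*q**2)) = 2 - (U - (25*q/6 - 25/3 + 4*q - 2*q**2)) = 2 - (U - (-25/3 - 2*q**2 + 49*q/6)) = 2 - (U + (25/3 + 2*q**2 - 49*q/6)) = 2 - (25/3 + U + 2*q**2 - 49*q/6) = 2 + (-25/3 - U - 2*q**2 + 49*q/6) = -19/3 - U - 2*q**2 + 49*q/6)
-26582 - (M(26, -103) + (29 + 0)**2) = -26582 - ((-19/3 - 1*26 - 2*(-103)**2 + (49/6)*(-103)) + (29 + 0)**2) = -26582 - ((-19/3 - 26 - 2*10609 - 5047/6) + 29**2) = -26582 - ((-19/3 - 26 - 21218 - 5047/6) + 841) = -26582 - (-44183/2 + 841) = -26582 - 1*(-42501/2) = -26582 + 42501/2 = -10663/2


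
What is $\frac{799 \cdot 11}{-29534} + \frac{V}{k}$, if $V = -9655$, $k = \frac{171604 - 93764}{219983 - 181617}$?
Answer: $- \frac{547038928879}{114946328} \approx -4759.1$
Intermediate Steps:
$k = \frac{38920}{19183}$ ($k = \frac{77840}{38366} = 77840 \cdot \frac{1}{38366} = \frac{38920}{19183} \approx 2.0289$)
$\frac{799 \cdot 11}{-29534} + \frac{V}{k} = \frac{799 \cdot 11}{-29534} - \frac{9655}{\frac{38920}{19183}} = 8789 \left(- \frac{1}{29534}\right) - \frac{37042373}{7784} = - \frac{8789}{29534} - \frac{37042373}{7784} = - \frac{547038928879}{114946328}$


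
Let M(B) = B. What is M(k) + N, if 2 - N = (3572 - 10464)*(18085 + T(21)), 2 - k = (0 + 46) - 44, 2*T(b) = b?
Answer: 124714188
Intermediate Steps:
T(b) = b/2
k = 0 (k = 2 - ((0 + 46) - 44) = 2 - (46 - 44) = 2 - 1*2 = 2 - 2 = 0)
N = 124714188 (N = 2 - (3572 - 10464)*(18085 + (½)*21) = 2 - (-6892)*(18085 + 21/2) = 2 - (-6892)*36191/2 = 2 - 1*(-124714186) = 2 + 124714186 = 124714188)
M(k) + N = 0 + 124714188 = 124714188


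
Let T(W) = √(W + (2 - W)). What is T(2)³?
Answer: 2*√2 ≈ 2.8284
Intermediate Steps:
T(W) = √2
T(2)³ = (√2)³ = 2*√2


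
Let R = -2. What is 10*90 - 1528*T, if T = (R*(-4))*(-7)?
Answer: 86468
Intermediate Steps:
T = -56 (T = -2*(-4)*(-7) = 8*(-7) = -56)
10*90 - 1528*T = 10*90 - 1528*(-56) = 900 + 85568 = 86468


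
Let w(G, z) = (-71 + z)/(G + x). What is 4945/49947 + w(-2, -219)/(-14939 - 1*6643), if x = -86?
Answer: 1562856415/15810023592 ≈ 0.098852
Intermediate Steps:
w(G, z) = (-71 + z)/(-86 + G) (w(G, z) = (-71 + z)/(G - 86) = (-71 + z)/(-86 + G))
4945/49947 + w(-2, -219)/(-14939 - 1*6643) = 4945/49947 + ((-71 - 219)/(-86 - 2))/(-14939 - 1*6643) = 4945*(1/49947) + (-290/(-88))/(-14939 - 6643) = 4945/49947 - 1/88*(-290)/(-21582) = 4945/49947 + (145/44)*(-1/21582) = 4945/49947 - 145/949608 = 1562856415/15810023592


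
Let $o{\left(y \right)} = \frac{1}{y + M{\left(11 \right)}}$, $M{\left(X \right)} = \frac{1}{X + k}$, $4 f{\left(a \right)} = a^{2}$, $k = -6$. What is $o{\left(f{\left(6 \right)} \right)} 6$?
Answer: $\frac{15}{23} \approx 0.65217$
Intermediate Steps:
$f{\left(a \right)} = \frac{a^{2}}{4}$
$M{\left(X \right)} = \frac{1}{-6 + X}$ ($M{\left(X \right)} = \frac{1}{X - 6} = \frac{1}{-6 + X}$)
$o{\left(y \right)} = \frac{1}{\frac{1}{5} + y}$ ($o{\left(y \right)} = \frac{1}{y + \frac{1}{-6 + 11}} = \frac{1}{y + \frac{1}{5}} = \frac{1}{\frac{1}{5} + y}$)
$o{\left(f{\left(6 \right)} \right)} 6 = \frac{5}{1 + 5 \frac{6^{2}}{4}} \cdot 6 = \frac{5}{1 + 5 \cdot \frac{1}{4} \cdot 36} \cdot 6 = \frac{5}{1 + 5 \cdot 9} \cdot 6 = \frac{5}{1 + 45} \cdot 6 = \frac{5}{46} \cdot 6 = \frac{15}{23}$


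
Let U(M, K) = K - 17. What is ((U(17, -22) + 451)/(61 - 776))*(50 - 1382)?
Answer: 548784/715 ≈ 767.53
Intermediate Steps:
U(M, K) = -17 + K
((U(17, -22) + 451)/(61 - 776))*(50 - 1382) = (((-17 - 22) + 451)/(61 - 776))*(50 - 1382) = ((-39 + 451)/(-715))*(-1332) = (412*(-1/715))*(-1332) = -412/715*(-1332) = 548784/715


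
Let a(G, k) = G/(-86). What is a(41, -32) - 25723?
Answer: -2212219/86 ≈ -25723.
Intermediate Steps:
a(G, k) = -G/86 (a(G, k) = G*(-1/86) = -G/86)
a(41, -32) - 25723 = -1/86*41 - 25723 = -41/86 - 25723 = -2212219/86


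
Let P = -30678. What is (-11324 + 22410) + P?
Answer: -19592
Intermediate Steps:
(-11324 + 22410) + P = (-11324 + 22410) - 30678 = 11086 - 30678 = -19592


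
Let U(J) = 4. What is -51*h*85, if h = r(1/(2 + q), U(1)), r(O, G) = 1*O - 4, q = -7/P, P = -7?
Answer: 15895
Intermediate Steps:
q = 1 (q = -7/(-7) = -7*(-⅐) = 1)
r(O, G) = -4 + O (r(O, G) = O - 4 = -4 + O)
h = -11/3 (h = -4 + 1/(2 + 1) = -4 + 1/3 = -4 + ⅓ = -11/3 ≈ -3.6667)
-51*h*85 = -51*(-11/3)*85 = 187*85 = 15895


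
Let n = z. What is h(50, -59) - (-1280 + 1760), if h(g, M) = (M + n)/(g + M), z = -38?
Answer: -4223/9 ≈ -469.22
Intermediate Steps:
n = -38
h(g, M) = (-38 + M)/(M + g) (h(g, M) = (M - 38)/(g + M) = (-38 + M)/(M + g))
h(50, -59) - (-1280 + 1760) = (-38 - 59)/(-59 + 50) - (-1280 + 1760) = -97/(-9) - 1*480 = -⅑*(-97) - 480 = 97/9 - 480 = -4223/9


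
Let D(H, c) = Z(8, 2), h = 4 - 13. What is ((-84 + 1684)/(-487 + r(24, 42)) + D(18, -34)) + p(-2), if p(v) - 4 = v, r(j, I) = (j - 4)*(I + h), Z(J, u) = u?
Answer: 2292/173 ≈ 13.249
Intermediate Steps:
h = -9
D(H, c) = 2
r(j, I) = (-9 + I)*(-4 + j) (r(j, I) = (j - 4)*(I - 9) = (-4 + j)*(-9 + I) = (-9 + I)*(-4 + j))
p(v) = 4 + v
((-84 + 1684)/(-487 + r(24, 42)) + D(18, -34)) + p(-2) = ((-84 + 1684)/(-487 + (36 - 9*24 - 4*42 + 42*24)) + 2) + (4 - 2) = (1600/(-487 + (36 - 216 - 168 + 1008)) + 2) + 2 = (1600/(-487 + 660) + 2) + 2 = (1600/173 + 2) + 2 = 1946/173 + 2 = 2292/173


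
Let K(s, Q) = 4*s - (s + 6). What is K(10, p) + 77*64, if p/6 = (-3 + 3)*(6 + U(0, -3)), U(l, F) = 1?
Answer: 4952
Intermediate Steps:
p = 0 (p = 6*((-3 + 3)*(6 + 1)) = 6*(0*7) = 6*0 = 0)
K(s, Q) = -6 + 3*s (K(s, Q) = 4*s - (6 + s) = 4*s + (-6 - s) = -6 + 3*s)
K(10, p) + 77*64 = (-6 + 3*10) + 77*64 = (-6 + 30) + 4928 = 24 + 4928 = 4952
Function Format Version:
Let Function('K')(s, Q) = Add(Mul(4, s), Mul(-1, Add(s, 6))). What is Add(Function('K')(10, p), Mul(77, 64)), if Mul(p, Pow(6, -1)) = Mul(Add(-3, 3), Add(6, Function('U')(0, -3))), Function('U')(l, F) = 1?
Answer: 4952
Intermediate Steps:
p = 0 (p = Mul(6, Mul(Add(-3, 3), Add(6, 1))) = Mul(6, Mul(0, 7)) = Mul(6, 0) = 0)
Function('K')(s, Q) = Add(-6, Mul(3, s)) (Function('K')(s, Q) = Add(Mul(4, s), Mul(-1, Add(6, s))) = Add(Mul(4, s), Add(-6, Mul(-1, s))) = Add(-6, Mul(3, s)))
Add(Function('K')(10, p), Mul(77, 64)) = Add(Add(-6, Mul(3, 10)), Mul(77, 64)) = Add(Add(-6, 30), 4928) = Add(24, 4928) = 4952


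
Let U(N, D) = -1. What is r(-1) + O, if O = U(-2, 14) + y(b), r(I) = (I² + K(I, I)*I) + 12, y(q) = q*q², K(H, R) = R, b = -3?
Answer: -14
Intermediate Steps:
y(q) = q³
r(I) = 12 + 2*I² (r(I) = (I² + I*I) + 12 = (I² + I²) + 12 = 2*I² + 12 = 12 + 2*I²)
O = -28 (O = -1 + (-3)³ = -1 - 27 = -28)
r(-1) + O = (12 + 2*(-1)²) - 28 = (12 + 2*1) - 28 = (12 + 2) - 28 = 14 - 28 = -14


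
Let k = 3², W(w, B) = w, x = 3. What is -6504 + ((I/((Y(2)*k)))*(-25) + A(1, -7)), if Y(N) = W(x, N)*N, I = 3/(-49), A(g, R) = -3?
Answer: -5739149/882 ≈ -6507.0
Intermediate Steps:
I = -3/49 (I = 3*(-1/49) = -3/49 ≈ -0.061224)
Y(N) = 3*N
k = 9
-6504 + ((I/((Y(2)*k)))*(-25) + A(1, -7)) = -6504 + (-3/(49*((3*2)*9))*(-25) - 3) = -6504 + (-3/(49*(6*9))*(-25) - 3) = -6504 + (-3/49/54*(-25) - 3) = -6504 + (-3/49*1/54*(-25) - 3) = -6504 + (-1/882*(-25) - 3) = -6504 + (25/882 - 3) = -6504 - 2621/882 = -5739149/882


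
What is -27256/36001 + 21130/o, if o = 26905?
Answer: 5475690/193721381 ≈ 0.028266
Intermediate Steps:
-27256/36001 + 21130/o = -27256/36001 + 21130/26905 = -27256*1/36001 + 21130*(1/26905) = -27256/36001 + 4226/5381 = 5475690/193721381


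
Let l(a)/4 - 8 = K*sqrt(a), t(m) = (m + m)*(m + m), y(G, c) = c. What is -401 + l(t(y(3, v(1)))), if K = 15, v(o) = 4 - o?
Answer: -9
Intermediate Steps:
t(m) = 4*m**2 (t(m) = (2*m)*(2*m) = 4*m**2)
l(a) = 32 + 60*sqrt(a) (l(a) = 32 + 4*(15*sqrt(a)) = 32 + 60*sqrt(a))
-401 + l(t(y(3, v(1)))) = -401 + (32 + 60*sqrt(4*(4 - 1*1)**2)) = -401 + (32 + 60*sqrt(4*(4 - 1)**2)) = -401 + (32 + 60*sqrt(4*3**2)) = -401 + (32 + 60*sqrt(4*9)) = -401 + (32 + 60*sqrt(36)) = -401 + (32 + 60*6) = -401 + (32 + 360) = -401 + 392 = -9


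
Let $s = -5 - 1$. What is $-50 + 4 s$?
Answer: $-74$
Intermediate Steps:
$s = -6$ ($s = -5 - 1 = -6$)
$-50 + 4 s = -50 + 4 \left(-6\right) = -50 - 24 = -74$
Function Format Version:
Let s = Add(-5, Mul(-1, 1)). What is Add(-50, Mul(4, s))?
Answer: -74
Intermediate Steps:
s = -6 (s = Add(-5, -1) = -6)
Add(-50, Mul(4, s)) = Add(-50, Mul(4, -6)) = Add(-50, -24) = -74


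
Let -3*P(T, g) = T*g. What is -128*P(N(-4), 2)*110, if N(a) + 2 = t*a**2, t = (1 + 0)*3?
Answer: 1295360/3 ≈ 4.3179e+5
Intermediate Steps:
t = 3 (t = 1*3 = 3)
N(a) = -2 + 3*a**2
P(T, g) = -T*g/3
-128*P(N(-4), 2)*110 = -(-128)*(-2 + 3*(-4)**2)*2/3*110 = -(-128)*(-2 + 3*16)*2/3*110 = -(-128)*(-2 + 48)*2/3*110 = -(-128)*46*2/3*110 = -128*(-92/3)*110 = (11776/3)*110 = 1295360/3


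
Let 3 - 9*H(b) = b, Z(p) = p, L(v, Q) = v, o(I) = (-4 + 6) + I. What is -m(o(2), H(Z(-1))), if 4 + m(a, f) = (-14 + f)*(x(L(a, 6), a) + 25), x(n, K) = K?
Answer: 3574/9 ≈ 397.11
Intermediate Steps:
o(I) = 2 + I
H(b) = 1/3 - b/9
m(a, f) = -4 + (-14 + f)*(25 + a) (m(a, f) = -4 + (-14 + f)*(a + 25) = -4 + (-14 + f)*(25 + a))
-m(o(2), H(Z(-1))) = -(-354 - 14*(2 + 2) + 25*(1/3 - 1/9*(-1)) + (2 + 2)*(1/3 - 1/9*(-1))) = -(-354 - 14*4 + 25*(1/3 + 1/9) + 4*(1/3 + 1/9)) = -(-354 - 56 + 25*(4/9) + 4*(4/9)) = -(-354 - 56 + 100/9 + 16/9) = -1*(-3574/9) = 3574/9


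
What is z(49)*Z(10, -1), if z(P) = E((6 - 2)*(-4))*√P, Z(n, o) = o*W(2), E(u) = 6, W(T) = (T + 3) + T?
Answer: -294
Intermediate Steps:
W(T) = 3 + 2*T (W(T) = (3 + T) + T = 3 + 2*T)
Z(n, o) = 7*o (Z(n, o) = o*(3 + 2*2) = o*(3 + 4) = o*7 = 7*o)
z(P) = 6*√P
z(49)*Z(10, -1) = (6*√49)*(7*(-1)) = (6*7)*(-7) = 42*(-7) = -294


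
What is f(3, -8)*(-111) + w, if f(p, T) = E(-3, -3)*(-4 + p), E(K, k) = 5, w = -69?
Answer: 486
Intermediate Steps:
f(p, T) = -20 + 5*p (f(p, T) = 5*(-4 + p) = -20 + 5*p)
f(3, -8)*(-111) + w = (-20 + 5*3)*(-111) - 69 = (-20 + 15)*(-111) - 69 = -5*(-111) - 69 = 555 - 69 = 486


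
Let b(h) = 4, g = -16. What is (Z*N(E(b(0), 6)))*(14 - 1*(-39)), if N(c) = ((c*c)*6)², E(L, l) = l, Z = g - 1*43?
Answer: -145893312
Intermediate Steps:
Z = -59 (Z = -16 - 1*43 = -16 - 43 = -59)
N(c) = 36*c⁴ (N(c) = (c²*6)² = (6*c²)² = 36*c⁴)
(Z*N(E(b(0), 6)))*(14 - 1*(-39)) = (-2124*6⁴)*(14 - 1*(-39)) = (-2124*1296)*(14 + 39) = -59*46656*53 = -2752704*53 = -145893312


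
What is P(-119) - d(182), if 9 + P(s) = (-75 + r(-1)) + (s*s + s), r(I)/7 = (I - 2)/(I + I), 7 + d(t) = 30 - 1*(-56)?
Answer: 27779/2 ≈ 13890.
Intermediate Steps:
d(t) = 79 (d(t) = -7 + (30 - 1*(-56)) = -7 + (30 + 56) = -7 + 86 = 79)
r(I) = 7*(-2 + I)/(2*I) (r(I) = 7*((I - 2)/(I + I)) = 7*((-2 + I)/((2*I))) = 7*((-2 + I)*(1/(2*I))) = 7*((-2 + I)/(2*I)) = 7*(-2 + I)/(2*I))
P(s) = -147/2 + s + s**2 (P(s) = -9 + ((-75 + (7/2 - 7/(-1))) + (s*s + s)) = -9 + ((-75 + (7/2 - 7*(-1))) + (s**2 + s)) = -9 + ((-75 + (7/2 + 7)) + (s + s**2)) = -9 + ((-75 + 21/2) + (s + s**2)) = -9 + (-129/2 + (s + s**2)) = -9 + (-129/2 + s + s**2) = -147/2 + s + s**2)
P(-119) - d(182) = (-147/2 - 119 + (-119)**2) - 1*79 = (-147/2 - 119 + 14161) - 79 = 27937/2 - 79 = 27779/2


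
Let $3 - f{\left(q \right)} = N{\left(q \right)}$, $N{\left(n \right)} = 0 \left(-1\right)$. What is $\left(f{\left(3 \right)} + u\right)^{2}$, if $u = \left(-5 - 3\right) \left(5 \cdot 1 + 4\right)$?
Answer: $4761$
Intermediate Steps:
$N{\left(n \right)} = 0$
$f{\left(q \right)} = 3$ ($f{\left(q \right)} = 3 - 0 = 3 + 0 = 3$)
$u = -72$ ($u = - 8 \left(5 + 4\right) = \left(-8\right) 9 = -72$)
$\left(f{\left(3 \right)} + u\right)^{2} = \left(3 - 72\right)^{2} = \left(-69\right)^{2} = 4761$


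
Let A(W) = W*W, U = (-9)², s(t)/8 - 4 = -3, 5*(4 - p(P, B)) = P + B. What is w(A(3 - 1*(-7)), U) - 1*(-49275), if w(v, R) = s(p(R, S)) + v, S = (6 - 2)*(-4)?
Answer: 49383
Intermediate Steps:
S = -16 (S = 4*(-4) = -16)
p(P, B) = 4 - B/5 - P/5 (p(P, B) = 4 - (P + B)/5 = 4 - (B + P)/5 = 4 + (-B/5 - P/5) = 4 - B/5 - P/5)
s(t) = 8 (s(t) = 32 + 8*(-3) = 32 - 24 = 8)
U = 81
A(W) = W²
w(v, R) = 8 + v
w(A(3 - 1*(-7)), U) - 1*(-49275) = (8 + (3 - 1*(-7))²) - 1*(-49275) = (8 + (3 + 7)²) + 49275 = (8 + 10²) + 49275 = (8 + 100) + 49275 = 108 + 49275 = 49383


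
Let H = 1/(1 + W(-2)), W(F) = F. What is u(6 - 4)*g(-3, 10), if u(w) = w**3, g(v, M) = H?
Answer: -8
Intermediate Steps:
H = -1 (H = 1/(1 - 2) = 1/(-1) = -1)
g(v, M) = -1
u(6 - 4)*g(-3, 10) = (6 - 4)**3*(-1) = 2**3*(-1) = 8*(-1) = -8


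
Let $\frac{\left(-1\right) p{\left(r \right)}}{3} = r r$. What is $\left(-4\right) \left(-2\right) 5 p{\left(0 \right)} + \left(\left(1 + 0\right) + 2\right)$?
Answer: $3$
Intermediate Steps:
$p{\left(r \right)} = - 3 r^{2}$ ($p{\left(r \right)} = - 3 r r = - 3 r^{2}$)
$\left(-4\right) \left(-2\right) 5 p{\left(0 \right)} + \left(\left(1 + 0\right) + 2\right) = \left(-4\right) \left(-2\right) 5 \left(- 3 \cdot 0^{2}\right) + \left(\left(1 + 0\right) + 2\right) = 8 \cdot 5 \left(\left(-3\right) 0\right) + \left(1 + 2\right) = 40 \cdot 0 + 3 = 0 + 3 = 3$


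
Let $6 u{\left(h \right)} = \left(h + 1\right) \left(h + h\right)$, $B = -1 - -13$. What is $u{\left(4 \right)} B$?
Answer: $80$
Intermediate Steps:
$B = 12$ ($B = -1 + 13 = 12$)
$u{\left(h \right)} = \frac{h \left(1 + h\right)}{3}$ ($u{\left(h \right)} = \frac{\left(h + 1\right) \left(h + h\right)}{6} = \frac{\left(1 + h\right) 2 h}{6} = \frac{2 h \left(1 + h\right)}{6} = \frac{h \left(1 + h\right)}{3}$)
$u{\left(4 \right)} B = \frac{1}{3} \cdot 4 \left(1 + 4\right) 12 = \frac{1}{3} \cdot 4 \cdot 5 \cdot 12 = \frac{20}{3} \cdot 12 = 80$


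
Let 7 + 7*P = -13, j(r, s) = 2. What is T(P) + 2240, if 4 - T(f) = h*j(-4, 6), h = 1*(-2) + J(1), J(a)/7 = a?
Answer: 2234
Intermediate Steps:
J(a) = 7*a
P = -20/7 (P = -1 + (1/7)*(-13) = -1 - 13/7 = -20/7 ≈ -2.8571)
h = 5 (h = 1*(-2) + 7*1 = -2 + 7 = 5)
T(f) = -6 (T(f) = 4 - 5*2 = 4 - 1*10 = 4 - 10 = -6)
T(P) + 2240 = -6 + 2240 = 2234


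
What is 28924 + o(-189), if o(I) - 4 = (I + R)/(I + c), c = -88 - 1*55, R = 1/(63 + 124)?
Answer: 898000647/31042 ≈ 28929.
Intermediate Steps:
R = 1/187 ≈ 0.0053476
c = -143 (c = -88 - 55 = -143)
o(I) = 4 + (1/187 + I)/(-143 + I) (o(I) = 4 + (I + 1/187)/(I - 143) = 4 + (1/187 + I)/(-143 + I))
28924 + o(-189) = 28924 + (-106963 + 935*(-189))/(187*(-143 - 189)) = 28924 + (1/187)*(-106963 - 176715)/(-332) = 28924 + (1/187)*(-1/332)*(-283678) = 28924 + 141839/31042 = 898000647/31042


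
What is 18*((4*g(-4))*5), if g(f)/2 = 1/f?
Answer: -180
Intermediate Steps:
g(f) = 2/f
18*((4*g(-4))*5) = 18*((4*(2/(-4)))*5) = 18*((4*(2*(-1/4)))*5) = 18*((4*(-1/2))*5) = 18*(-2*5) = 18*(-10) = -180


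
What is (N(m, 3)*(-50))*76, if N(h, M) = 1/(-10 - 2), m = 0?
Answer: 950/3 ≈ 316.67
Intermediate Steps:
N(h, M) = -1/12 (N(h, M) = 1/(-12) = -1/12)
(N(m, 3)*(-50))*76 = -1/12*(-50)*76 = (25/6)*76 = 950/3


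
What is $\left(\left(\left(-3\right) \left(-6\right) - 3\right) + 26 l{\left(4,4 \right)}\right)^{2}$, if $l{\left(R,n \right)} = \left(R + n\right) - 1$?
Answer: $38809$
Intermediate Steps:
$l{\left(R,n \right)} = -1 + R + n$
$\left(\left(\left(-3\right) \left(-6\right) - 3\right) + 26 l{\left(4,4 \right)}\right)^{2} = \left(\left(\left(-3\right) \left(-6\right) - 3\right) + 26 \left(-1 + 4 + 4\right)\right)^{2} = \left(\left(18 - 3\right) + 26 \cdot 7\right)^{2} = \left(15 + 182\right)^{2} = 197^{2} = 38809$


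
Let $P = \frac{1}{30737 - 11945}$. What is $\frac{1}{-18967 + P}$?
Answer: $- \frac{18792}{356427863} \approx -5.2723 \cdot 10^{-5}$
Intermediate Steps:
$P = \frac{1}{18792} \approx 5.3214 \cdot 10^{-5}$
$\frac{1}{-18967 + P} = \frac{1}{-18967 + \frac{1}{18792}} = \frac{1}{- \frac{356427863}{18792}} = - \frac{18792}{356427863}$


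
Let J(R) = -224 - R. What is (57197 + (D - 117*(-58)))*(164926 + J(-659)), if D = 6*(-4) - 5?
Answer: 10575497394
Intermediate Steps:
D = -29 (D = -24 - 5 = -29)
(57197 + (D - 117*(-58)))*(164926 + J(-659)) = (57197 + (-29 - 117*(-58)))*(164926 + (-224 - 1*(-659))) = (57197 + (-29 + 6786))*(164926 + (-224 + 659)) = (57197 + 6757)*(164926 + 435) = 63954*165361 = 10575497394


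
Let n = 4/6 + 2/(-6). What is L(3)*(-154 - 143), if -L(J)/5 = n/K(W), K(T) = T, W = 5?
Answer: 99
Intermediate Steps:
n = 1/3 (n = 4*(1/6) + 2*(-1/6) = 2/3 - 1/3 = 1/3 ≈ 0.33333)
L(J) = -1/3 (L(J) = -5/(3*5) = -5*1/15 = -1/3)
L(3)*(-154 - 143) = -(-154 - 143)/3 = -1/3*(-297) = 99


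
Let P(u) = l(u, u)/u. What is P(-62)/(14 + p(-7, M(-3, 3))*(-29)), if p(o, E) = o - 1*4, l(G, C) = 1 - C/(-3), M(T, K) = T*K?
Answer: 59/61938 ≈ 0.00095257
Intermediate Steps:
M(T, K) = K*T
l(G, C) = 1 + C/3 (l(G, C) = 1 - C*(-1)/3 = 1 - (-1)*C/3 = 1 + C/3)
p(o, E) = -4 + o (p(o, E) = o - 4 = -4 + o)
P(u) = (1 + u/3)/u
P(-62)/(14 + p(-7, M(-3, 3))*(-29)) = ((1/3)*(3 - 62)/(-62))/(14 + (-4 - 7)*(-29)) = ((1/3)*(-1/62)*(-59))/(14 - 11*(-29)) = 59/(186*(14 + 319)) = (59/186)/333 = (59/186)*(1/333) = 59/61938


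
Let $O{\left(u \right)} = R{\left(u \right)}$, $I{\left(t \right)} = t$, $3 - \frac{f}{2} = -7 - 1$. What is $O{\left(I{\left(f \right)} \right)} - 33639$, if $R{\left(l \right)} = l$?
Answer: $-33617$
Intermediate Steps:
$f = 22$ ($f = 6 - 2 \left(-7 - 1\right) = 6 - -16 = 6 + 16 = 22$)
$O{\left(u \right)} = u$
$O{\left(I{\left(f \right)} \right)} - 33639 = 22 - 33639 = -33617$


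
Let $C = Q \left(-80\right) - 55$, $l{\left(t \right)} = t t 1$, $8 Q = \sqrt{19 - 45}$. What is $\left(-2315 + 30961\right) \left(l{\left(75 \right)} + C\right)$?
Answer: $159558220 - 286460 i \sqrt{26} \approx 1.5956 \cdot 10^{8} - 1.4607 \cdot 10^{6} i$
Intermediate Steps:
$Q = \frac{i \sqrt{26}}{8}$ ($Q = \frac{\sqrt{19 - 45}}{8} = \frac{\sqrt{-26}}{8} = \frac{i \sqrt{26}}{8} \approx 0.63738 i$)
$l{\left(t \right)} = t^{2}$ ($l{\left(t \right)} = t^{2} \cdot 1 = t^{2}$)
$C = -55 - 10 i \sqrt{26}$ ($C = \frac{i \sqrt{26}}{8} \left(-80\right) - 55 = - 10 i \sqrt{26} - 55 = -55 - 10 i \sqrt{26} \approx -55.0 - 50.99 i$)
$\left(-2315 + 30961\right) \left(l{\left(75 \right)} + C\right) = \left(-2315 + 30961\right) \left(75^{2} - \left(55 + 10 i \sqrt{26}\right)\right) = 28646 \left(5625 - \left(55 + 10 i \sqrt{26}\right)\right) = 28646 \left(5570 - 10 i \sqrt{26}\right) = 159558220 - 286460 i \sqrt{26}$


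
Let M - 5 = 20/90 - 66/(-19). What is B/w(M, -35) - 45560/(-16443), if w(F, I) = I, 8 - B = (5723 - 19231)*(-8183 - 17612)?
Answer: 818483091148/82215 ≈ 9.9554e+6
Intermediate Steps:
M = 1487/171 (M = 5 + (20/90 - 66/(-19)) = 5 + (20*(1/90) - 66*(-1/19)) = 5 + (2/9 + 66/19) = 5 + 632/171 = 1487/171 ≈ 8.6959)
B = -348438852 (B = 8 - (5723 - 19231)*(-8183 - 17612) = 8 - (-13508)*(-25795) = 8 - 1*348438860 = 8 - 348438860 = -348438852)
B/w(M, -35) - 45560/(-16443) = -348438852/(-35) - 45560/(-16443) = -348438852*(-1/35) - 45560*(-1/16443) = 348438852/35 + 45560/16443 = 818483091148/82215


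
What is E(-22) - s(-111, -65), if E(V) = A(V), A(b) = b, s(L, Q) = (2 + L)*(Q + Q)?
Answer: -14192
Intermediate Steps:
s(L, Q) = 2*Q*(2 + L) (s(L, Q) = (2 + L)*(2*Q) = 2*Q*(2 + L))
E(V) = V
E(-22) - s(-111, -65) = -22 - 2*(-65)*(2 - 111) = -22 - 2*(-65)*(-109) = -22 - 1*14170 = -22 - 14170 = -14192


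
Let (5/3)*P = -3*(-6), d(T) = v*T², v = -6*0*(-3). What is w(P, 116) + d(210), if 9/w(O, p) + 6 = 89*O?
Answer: 15/1592 ≈ 0.0094221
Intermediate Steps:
v = 0 (v = 0*(-3) = 0)
d(T) = 0 (d(T) = 0*T² = 0)
P = 54/5 (P = 3*(-3*(-6))/5 = (⅗)*18 = 54/5 ≈ 10.800)
w(O, p) = 9/(-6 + 89*O)
w(P, 116) + d(210) = 9/(-6 + 89*(54/5)) + 0 = 9/(-6 + 4806/5) + 0 = 9/(4776/5) + 0 = 9*(5/4776) + 0 = 15/1592 + 0 = 15/1592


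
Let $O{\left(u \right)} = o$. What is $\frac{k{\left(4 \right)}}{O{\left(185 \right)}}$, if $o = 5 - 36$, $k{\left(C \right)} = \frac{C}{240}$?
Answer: $- \frac{1}{1860} \approx -0.00053763$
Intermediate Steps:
$k{\left(C \right)} = \frac{C}{240}$ ($k{\left(C \right)} = C \frac{1}{240} = \frac{C}{240}$)
$o = -31$ ($o = 5 - 36 = -31$)
$O{\left(u \right)} = -31$
$\frac{k{\left(4 \right)}}{O{\left(185 \right)}} = \frac{\frac{1}{240} \cdot 4}{-31} = \frac{1}{60} \left(- \frac{1}{31}\right) = - \frac{1}{1860}$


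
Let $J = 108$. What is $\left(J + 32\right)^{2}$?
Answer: $19600$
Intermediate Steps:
$\left(J + 32\right)^{2} = \left(108 + 32\right)^{2} = 140^{2} = 19600$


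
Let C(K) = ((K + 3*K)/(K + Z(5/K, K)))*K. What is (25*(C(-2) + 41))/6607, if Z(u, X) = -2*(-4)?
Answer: 3275/19821 ≈ 0.16523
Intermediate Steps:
Z(u, X) = 8
C(K) = 4*K²/(8 + K) (C(K) = ((K + 3*K)/(K + 8))*K = ((4*K)/(8 + K))*K = (4*K/(8 + K))*K = 4*K²/(8 + K))
(25*(C(-2) + 41))/6607 = (25*(4*(-2)²/(8 - 2) + 41))/6607 = (25*(4*4/6 + 41))*(1/6607) = (25*(4*4*(⅙) + 41))*(1/6607) = (25*(8/3 + 41))*(1/6607) = (25*(131/3))*(1/6607) = (3275/3)*(1/6607) = 3275/19821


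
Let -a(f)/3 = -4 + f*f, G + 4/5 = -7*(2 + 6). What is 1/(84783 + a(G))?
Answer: 25/1877907 ≈ 1.3313e-5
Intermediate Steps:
G = -284/5 (G = -4/5 - 7*(2 + 6) = -4/5 - 7*8 = -4/5 - 56 = -284/5 ≈ -56.800)
a(f) = 12 - 3*f**2 (a(f) = -3*(-4 + f*f) = -3*(-4 + f**2) = 12 - 3*f**2)
1/(84783 + a(G)) = 1/(84783 + (12 - 3*(-284/5)**2)) = 1/(84783 + (12 - 3*80656/25)) = 1/(84783 + (12 - 241968/25)) = 1/(84783 - 241668/25) = 1/(1877907/25) = 25/1877907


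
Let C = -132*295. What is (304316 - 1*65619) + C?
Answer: 199757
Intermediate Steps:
C = -38940
(304316 - 1*65619) + C = (304316 - 1*65619) - 38940 = (304316 - 65619) - 38940 = 238697 - 38940 = 199757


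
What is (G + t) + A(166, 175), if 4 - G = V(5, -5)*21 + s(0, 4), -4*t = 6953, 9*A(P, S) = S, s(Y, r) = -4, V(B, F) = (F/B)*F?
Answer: -65369/36 ≈ -1815.8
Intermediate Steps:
V(B, F) = F²/B
A(P, S) = S/9
t = -6953/4 (t = -¼*6953 = -6953/4 ≈ -1738.3)
G = -97 (G = 4 - (((-5)²/5)*21 - 4) = 4 - (((⅕)*25)*21 - 4) = 4 - (5*21 - 4) = 4 - (105 - 4) = 4 - 1*101 = 4 - 101 = -97)
(G + t) + A(166, 175) = (-97 - 6953/4) + (⅑)*175 = -7341/4 + 175/9 = -65369/36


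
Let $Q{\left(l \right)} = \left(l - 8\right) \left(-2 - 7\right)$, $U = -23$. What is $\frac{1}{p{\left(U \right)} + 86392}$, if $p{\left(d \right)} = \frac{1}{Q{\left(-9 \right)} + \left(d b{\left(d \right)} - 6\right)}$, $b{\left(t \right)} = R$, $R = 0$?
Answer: $\frac{147}{12699625} \approx 1.1575 \cdot 10^{-5}$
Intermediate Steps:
$b{\left(t \right)} = 0$
$Q{\left(l \right)} = 72 - 9 l$ ($Q{\left(l \right)} = \left(-8 + l\right) \left(-9\right) = 72 - 9 l$)
$p{\left(d \right)} = \frac{1}{147}$ ($p{\left(d \right)} = \frac{1}{\left(72 - -81\right) + \left(d 0 - 6\right)} = \frac{1}{\left(72 + 81\right) + \left(0 - 6\right)} = \frac{1}{153 - 6} = \frac{1}{147}$)
$\frac{1}{p{\left(U \right)} + 86392} = \frac{1}{\frac{1}{147} + 86392} = \frac{1}{\frac{12699625}{147}} = \frac{147}{12699625}$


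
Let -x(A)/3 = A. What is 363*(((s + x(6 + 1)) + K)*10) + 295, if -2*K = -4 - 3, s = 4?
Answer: -48710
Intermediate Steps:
x(A) = -3*A
K = 7/2 (K = -(-4 - 3)/2 = -½*(-7) = 7/2 ≈ 3.5000)
363*(((s + x(6 + 1)) + K)*10) + 295 = 363*(((4 - 3*(6 + 1)) + 7/2)*10) + 295 = 363*(((4 - 3*7) + 7/2)*10) + 295 = 363*(((4 - 21) + 7/2)*10) + 295 = 363*((-17 + 7/2)*10) + 295 = 363*(-27/2*10) + 295 = 363*(-135) + 295 = -49005 + 295 = -48710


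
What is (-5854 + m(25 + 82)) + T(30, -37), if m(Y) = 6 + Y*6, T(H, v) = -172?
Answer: -5378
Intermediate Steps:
m(Y) = 6 + 6*Y
(-5854 + m(25 + 82)) + T(30, -37) = (-5854 + (6 + 6*(25 + 82))) - 172 = (-5854 + (6 + 6*107)) - 172 = (-5854 + (6 + 642)) - 172 = (-5854 + 648) - 172 = -5206 - 172 = -5378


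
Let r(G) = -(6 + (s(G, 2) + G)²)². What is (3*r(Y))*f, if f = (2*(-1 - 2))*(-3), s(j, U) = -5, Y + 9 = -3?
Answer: -4699350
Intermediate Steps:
Y = -12 (Y = -9 - 3 = -12)
f = 18 (f = (2*(-3))*(-3) = -6*(-3) = 18)
r(G) = -(6 + (-5 + G)²)²
(3*r(Y))*f = (3*(-(6 + (-5 - 12)²)²))*18 = (3*(-(6 + (-17)²)²))*18 = (3*(-(6 + 289)²))*18 = (3*(-1*295²))*18 = (3*(-1*87025))*18 = (3*(-87025))*18 = -261075*18 = -4699350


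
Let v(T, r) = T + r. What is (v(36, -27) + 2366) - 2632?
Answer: -257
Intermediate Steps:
(v(36, -27) + 2366) - 2632 = ((36 - 27) + 2366) - 2632 = (9 + 2366) - 2632 = 2375 - 2632 = -257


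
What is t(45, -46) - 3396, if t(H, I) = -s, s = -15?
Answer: -3381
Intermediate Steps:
t(H, I) = 15 (t(H, I) = -1*(-15) = 15)
t(45, -46) - 3396 = 15 - 3396 = -3381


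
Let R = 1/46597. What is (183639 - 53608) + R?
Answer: 6059054508/46597 ≈ 1.3003e+5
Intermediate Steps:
R = 1/46597 ≈ 2.1461e-5
(183639 - 53608) + R = (183639 - 53608) + 1/46597 = 130031 + 1/46597 = 6059054508/46597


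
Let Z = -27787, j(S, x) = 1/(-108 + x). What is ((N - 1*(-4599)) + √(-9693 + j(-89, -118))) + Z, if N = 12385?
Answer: -10803 + I*√495079894/226 ≈ -10803.0 + 98.453*I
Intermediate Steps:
((N - 1*(-4599)) + √(-9693 + j(-89, -118))) + Z = ((12385 - 1*(-4599)) + √(-9693 + 1/(-108 - 118))) - 27787 = ((12385 + 4599) + √(-9693 + 1/(-226))) - 27787 = (16984 + √(-9693 - 1/226)) - 27787 = (16984 + √(-2190619/226)) - 27787 = (16984 + I*√495079894/226) - 27787 = -10803 + I*√495079894/226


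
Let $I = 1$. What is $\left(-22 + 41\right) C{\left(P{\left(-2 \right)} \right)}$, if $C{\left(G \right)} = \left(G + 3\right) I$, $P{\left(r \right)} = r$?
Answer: $19$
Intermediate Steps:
$C{\left(G \right)} = 3 + G$ ($C{\left(G \right)} = \left(G + 3\right) 1 = \left(3 + G\right) 1 = 3 + G$)
$\left(-22 + 41\right) C{\left(P{\left(-2 \right)} \right)} = \left(-22 + 41\right) \left(3 - 2\right) = 19 \cdot 1 = 19$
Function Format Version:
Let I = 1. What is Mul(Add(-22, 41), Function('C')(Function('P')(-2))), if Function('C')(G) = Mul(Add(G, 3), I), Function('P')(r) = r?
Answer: 19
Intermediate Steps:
Function('C')(G) = Add(3, G) (Function('C')(G) = Mul(Add(G, 3), 1) = Mul(Add(3, G), 1) = Add(3, G))
Mul(Add(-22, 41), Function('C')(Function('P')(-2))) = Mul(Add(-22, 41), Add(3, -2)) = Mul(19, 1) = 19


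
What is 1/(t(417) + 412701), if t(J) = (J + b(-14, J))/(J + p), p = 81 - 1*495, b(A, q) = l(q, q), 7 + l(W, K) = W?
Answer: 3/1238930 ≈ 2.4214e-6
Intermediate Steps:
l(W, K) = -7 + W
b(A, q) = -7 + q
p = -414 (p = 81 - 495 = -414)
t(J) = (-7 + 2*J)/(-414 + J) (t(J) = (J + (-7 + J))/(J - 414) = (-7 + 2*J)/(-414 + J))
1/(t(417) + 412701) = 1/((-7 + 2*417)/(-414 + 417) + 412701) = 1/((-7 + 834)/3 + 412701) = 1/((⅓)*827 + 412701) = 1/(827/3 + 412701) = 1/(1238930/3) = 3/1238930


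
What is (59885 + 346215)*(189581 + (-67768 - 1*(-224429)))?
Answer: 140608876200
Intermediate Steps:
(59885 + 346215)*(189581 + (-67768 - 1*(-224429))) = 406100*(189581 + (-67768 + 224429)) = 406100*(189581 + 156661) = 406100*346242 = 140608876200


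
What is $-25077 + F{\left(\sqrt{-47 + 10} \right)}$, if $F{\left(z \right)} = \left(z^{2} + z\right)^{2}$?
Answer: $-23745 - 74 i \sqrt{37} \approx -23745.0 - 450.12 i$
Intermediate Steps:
$F{\left(z \right)} = \left(z + z^{2}\right)^{2}$
$-25077 + F{\left(\sqrt{-47 + 10} \right)} = -25077 + \left(\sqrt{-47 + 10}\right)^{2} \left(1 + \sqrt{-47 + 10}\right)^{2} = -25077 + \left(\sqrt{-37}\right)^{2} \left(1 + \sqrt{-37}\right)^{2} = -25077 + \left(i \sqrt{37}\right)^{2} \left(1 + i \sqrt{37}\right)^{2} = -25077 - 37 \left(1 + i \sqrt{37}\right)^{2}$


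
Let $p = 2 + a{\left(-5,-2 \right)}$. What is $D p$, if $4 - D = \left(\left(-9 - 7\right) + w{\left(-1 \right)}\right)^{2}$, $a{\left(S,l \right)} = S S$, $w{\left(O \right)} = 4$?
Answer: $-3780$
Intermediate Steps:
$a{\left(S,l \right)} = S^{2}$
$p = 27$ ($p = 2 + \left(-5\right)^{2} = 2 + 25 = 27$)
$D = -140$ ($D = 4 - \left(\left(-9 - 7\right) + 4\right)^{2} = 4 - \left(-16 + 4\right)^{2} = 4 - \left(-12\right)^{2} = 4 - 144 = -140$)
$D p = \left(-140\right) 27 = -3780$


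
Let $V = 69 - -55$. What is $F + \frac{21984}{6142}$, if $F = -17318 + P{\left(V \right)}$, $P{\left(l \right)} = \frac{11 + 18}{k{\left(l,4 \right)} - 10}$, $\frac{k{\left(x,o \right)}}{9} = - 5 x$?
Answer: $- \frac{297234844799}{17166890} \approx -17314.0$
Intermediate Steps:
$V = 124$ ($V = 69 + 55 = 124$)
$k{\left(x,o \right)} = - 45 x$ ($k{\left(x,o \right)} = 9 \left(- 5 x\right) = - 45 x$)
$P{\left(l \right)} = \frac{29}{-10 - 45 l}$ ($P{\left(l \right)} = \frac{11 + 18}{- 45 l - 10} = \frac{29}{-10 - 45 l}$)
$F = - \frac{96807649}{5590}$ ($F = -17318 - \frac{29}{10 + 45 \cdot 124} = -17318 - \frac{29}{10 + 5580} = -17318 - \frac{29}{5590} = - \frac{96807649}{5590} \approx -17318.0$)
$F + \frac{21984}{6142} = - \frac{96807649}{5590} + \frac{21984}{6142} = - \frac{96807649}{5590} + 21984 \cdot \frac{1}{6142} = - \frac{96807649}{5590} + \frac{10992}{3071} = - \frac{297234844799}{17166890}$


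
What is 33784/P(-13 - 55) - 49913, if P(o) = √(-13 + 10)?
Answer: -49913 - 33784*I*√3/3 ≈ -49913.0 - 19505.0*I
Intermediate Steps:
P(o) = I*√3 (P(o) = √(-3) = I*√3)
33784/P(-13 - 55) - 49913 = 33784/((I*√3)) - 49913 = 33784*(-I*√3/3) - 49913 = -33784*I*√3/3 - 49913 = -49913 - 33784*I*√3/3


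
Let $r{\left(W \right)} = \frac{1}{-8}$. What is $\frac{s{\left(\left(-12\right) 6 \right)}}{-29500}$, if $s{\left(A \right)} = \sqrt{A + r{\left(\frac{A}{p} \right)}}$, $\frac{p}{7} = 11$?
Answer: $- \frac{i \sqrt{1154}}{118000} \approx - 0.00028789 i$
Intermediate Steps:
$p = 77$ ($p = 7 \cdot 11 = 77$)
$r{\left(W \right)} = - \frac{1}{8}$
$s{\left(A \right)} = \sqrt{- \frac{1}{8} + A}$ ($s{\left(A \right)} = \sqrt{A - \frac{1}{8}} = \sqrt{- \frac{1}{8} + A}$)
$\frac{s{\left(\left(-12\right) 6 \right)}}{-29500} = \frac{\frac{1}{4} \sqrt{-2 + 16 \left(\left(-12\right) 6\right)}}{-29500} = \frac{\sqrt{-2 + 16 \left(-72\right)}}{4} \left(- \frac{1}{29500}\right) = \frac{\sqrt{-2 - 1152}}{4} \left(- \frac{1}{29500}\right) = \frac{\sqrt{-1154}}{4} \left(- \frac{1}{29500}\right) = \frac{i \sqrt{1154}}{4} \left(- \frac{1}{29500}\right) = - \frac{i \sqrt{1154}}{118000}$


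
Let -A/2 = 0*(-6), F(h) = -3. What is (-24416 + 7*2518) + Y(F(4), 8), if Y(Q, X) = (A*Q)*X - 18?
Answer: -6808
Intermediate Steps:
A = 0 (A = -0*(-6) = -2*0 = 0)
Y(Q, X) = -18 (Y(Q, X) = (0*Q)*X - 18 = 0*X - 18 = 0 - 18 = -18)
(-24416 + 7*2518) + Y(F(4), 8) = (-24416 + 7*2518) - 18 = (-24416 + 17626) - 18 = -6790 - 18 = -6808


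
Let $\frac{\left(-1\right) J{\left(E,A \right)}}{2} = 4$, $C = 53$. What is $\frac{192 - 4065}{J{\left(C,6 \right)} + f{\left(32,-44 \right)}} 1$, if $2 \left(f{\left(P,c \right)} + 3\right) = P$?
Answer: $- \frac{3873}{5} \approx -774.6$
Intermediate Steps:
$J{\left(E,A \right)} = -8$ ($J{\left(E,A \right)} = \left(-2\right) 4 = -8$)
$f{\left(P,c \right)} = -3 + \frac{P}{2}$
$\frac{192 - 4065}{J{\left(C,6 \right)} + f{\left(32,-44 \right)}} 1 = \frac{192 - 4065}{-8 + \left(-3 + \frac{1}{2} \cdot 32\right)} 1 = - \frac{3873}{-8 + \left(-3 + 16\right)} 1 = - \frac{3873}{-8 + 13} \cdot 1 = - \frac{3873}{5} \cdot 1 = \left(-3873\right) \frac{1}{5} \cdot 1 = \left(- \frac{3873}{5}\right) 1 = - \frac{3873}{5}$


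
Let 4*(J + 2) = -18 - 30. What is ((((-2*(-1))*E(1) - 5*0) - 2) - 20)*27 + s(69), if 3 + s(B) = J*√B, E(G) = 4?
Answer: -381 - 14*√69 ≈ -497.29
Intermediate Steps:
J = -14 (J = -2 + (-18 - 30)/4 = -2 + (¼)*(-48) = -2 - 12 = -14)
s(B) = -3 - 14*√B
((((-2*(-1))*E(1) - 5*0) - 2) - 20)*27 + s(69) = (((-2*(-1)*4 - 5*0) - 2) - 20)*27 + (-3 - 14*√69) = (((2*4 + 0) - 2) - 20)*27 + (-3 - 14*√69) = (((8 + 0) - 2) - 20)*27 + (-3 - 14*√69) = ((8 - 2) - 20)*27 + (-3 - 14*√69) = (6 - 20)*27 + (-3 - 14*√69) = -14*27 + (-3 - 14*√69) = -378 + (-3 - 14*√69) = -381 - 14*√69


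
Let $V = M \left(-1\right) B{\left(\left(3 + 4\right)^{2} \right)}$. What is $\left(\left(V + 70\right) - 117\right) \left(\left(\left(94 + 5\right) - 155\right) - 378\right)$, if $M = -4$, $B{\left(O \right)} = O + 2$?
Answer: $-68138$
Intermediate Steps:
$B{\left(O \right)} = 2 + O$
$V = 204$ ($V = \left(-4\right) \left(-1\right) \left(2 + \left(3 + 4\right)^{2}\right) = 4 \left(2 + 7^{2}\right) = 4 \left(2 + 49\right) = 4 \cdot 51 = 204$)
$\left(\left(V + 70\right) - 117\right) \left(\left(\left(94 + 5\right) - 155\right) - 378\right) = \left(\left(204 + 70\right) - 117\right) \left(\left(\left(94 + 5\right) - 155\right) - 378\right) = \left(274 - 117\right) \left(\left(99 - 155\right) - 378\right) = 157 \left(-56 - 378\right) = 157 \left(-434\right) = -68138$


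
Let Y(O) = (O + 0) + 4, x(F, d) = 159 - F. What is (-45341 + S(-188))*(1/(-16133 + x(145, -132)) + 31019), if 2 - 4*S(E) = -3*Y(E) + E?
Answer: -22715534654690/16119 ≈ -1.4092e+9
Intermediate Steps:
Y(O) = 4 + O (Y(O) = O + 4 = 4 + O)
S(E) = 7/2 + E/2 (S(E) = ½ - (-3*(4 + E) + E)/4 = ½ - ((-12 - 3*E) + E)/4 = ½ - (-12 - 2*E)/4 = ½ + (3 + E/2) = 7/2 + E/2)
(-45341 + S(-188))*(1/(-16133 + x(145, -132)) + 31019) = (-45341 + (7/2 + (½)*(-188)))*(1/(-16133 + (159 - 1*145)) + 31019) = (-45341 + (7/2 - 94))*(1/(-16133 + (159 - 145)) + 31019) = (-45341 - 181/2)*(1/(-16133 + 14) + 31019) = -90863*(1/(-16119) + 31019)/2 = -90863*(-1/16119 + 31019)/2 = -90863/2*499995260/16119 = -22715534654690/16119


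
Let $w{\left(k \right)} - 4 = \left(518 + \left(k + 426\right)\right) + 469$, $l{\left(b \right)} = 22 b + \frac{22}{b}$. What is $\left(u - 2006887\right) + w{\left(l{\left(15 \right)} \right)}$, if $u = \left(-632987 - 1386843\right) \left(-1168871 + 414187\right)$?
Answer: $\frac{22864970678722}{15} \approx 1.5243 \cdot 10^{12}$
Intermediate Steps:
$u = 1524333383720$ ($u = \left(-2019830\right) \left(-754684\right) = 1524333383720$)
$w{\left(k \right)} = 1417 + k$ ($w{\left(k \right)} = 4 + \left(\left(518 + \left(k + 426\right)\right) + 469\right) = 4 + \left(\left(518 + \left(426 + k\right)\right) + 469\right) = 4 + \left(\left(944 + k\right) + 469\right) = 4 + \left(1413 + k\right) = 1417 + k$)
$\left(u - 2006887\right) + w{\left(l{\left(15 \right)} \right)} = \left(1524333383720 - 2006887\right) + \left(1417 + \left(22 \cdot 15 + \frac{22}{15}\right)\right) = 1524331376833 + \left(1417 + \left(330 + 22 \cdot \frac{1}{15}\right)\right) = 1524331376833 + \left(1417 + \left(330 + \frac{22}{15}\right)\right) = 1524331376833 + \left(1417 + \frac{4972}{15}\right) = 1524331376833 + \frac{26227}{15} = \frac{22864970678722}{15}$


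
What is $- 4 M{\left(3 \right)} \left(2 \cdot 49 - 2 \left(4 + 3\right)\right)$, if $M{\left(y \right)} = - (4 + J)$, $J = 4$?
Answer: $2688$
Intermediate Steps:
$M{\left(y \right)} = -8$ ($M{\left(y \right)} = - (4 + 4) = \left(-1\right) 8 = -8$)
$- 4 M{\left(3 \right)} \left(2 \cdot 49 - 2 \left(4 + 3\right)\right) = \left(-4\right) \left(-8\right) \left(2 \cdot 49 - 2 \left(4 + 3\right)\right) = 32 \left(98 - 2 \cdot 7\right) = 32 \left(98 - 14\right) = 32 \cdot 84 = 2688$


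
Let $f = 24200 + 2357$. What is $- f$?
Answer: $-26557$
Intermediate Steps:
$f = 26557$
$- f = \left(-1\right) 26557 = -26557$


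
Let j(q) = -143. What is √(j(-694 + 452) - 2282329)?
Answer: 6*I*√63402 ≈ 1510.8*I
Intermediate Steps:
√(j(-694 + 452) - 2282329) = √(-143 - 2282329) = √(-2282472) = 6*I*√63402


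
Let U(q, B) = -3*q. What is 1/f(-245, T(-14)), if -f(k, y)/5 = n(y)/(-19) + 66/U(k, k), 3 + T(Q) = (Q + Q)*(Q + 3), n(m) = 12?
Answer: 931/2522 ≈ 0.36915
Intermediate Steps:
T(Q) = -3 + 2*Q*(3 + Q) (T(Q) = -3 + (Q + Q)*(Q + 3) = -3 + (2*Q)*(3 + Q) = -3 + 2*Q*(3 + Q))
f(k, y) = 60/19 + 110/k (f(k, y) = -5*(12/(-19) + 66/((-3*k))) = -5*(12*(-1/19) + 66*(-1/(3*k))) = -5*(-12/19 - 22/k) = 60/19 + 110/k)
1/f(-245, T(-14)) = 1/(60/19 + 110/(-245)) = 1/(60/19 + 110*(-1/245)) = 1/(60/19 - 22/49) = 1/(2522/931) = 931/2522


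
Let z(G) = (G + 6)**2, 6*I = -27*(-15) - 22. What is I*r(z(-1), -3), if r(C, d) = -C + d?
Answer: -5362/3 ≈ -1787.3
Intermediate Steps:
I = 383/6 (I = (-27*(-15) - 22)/6 = (405 - 22)/6 = (1/6)*383 = 383/6 ≈ 63.833)
z(G) = (6 + G)**2
r(C, d) = d - C
I*r(z(-1), -3) = 383*(-3 - (6 - 1)**2)/6 = 383*(-3 - 1*5**2)/6 = 383*(-3 - 1*25)/6 = 383*(-3 - 25)/6 = (383/6)*(-28) = -5362/3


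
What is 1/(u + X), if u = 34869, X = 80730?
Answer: 1/115599 ≈ 8.6506e-6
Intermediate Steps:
1/(u + X) = 1/(34869 + 80730) = 1/115599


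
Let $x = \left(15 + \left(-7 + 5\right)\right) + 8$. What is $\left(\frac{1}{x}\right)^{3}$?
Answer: $\frac{1}{9261} \approx 0.00010798$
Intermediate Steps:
$x = 21$ ($x = \left(15 - 2\right) + 8 = 13 + 8 = 21$)
$\left(\frac{1}{x}\right)^{3} = \left(\frac{1}{21}\right)^{3} = \frac{1}{9261}$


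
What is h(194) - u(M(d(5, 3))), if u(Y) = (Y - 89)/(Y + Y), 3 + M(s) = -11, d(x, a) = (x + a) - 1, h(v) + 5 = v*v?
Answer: 1053565/28 ≈ 37627.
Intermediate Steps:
h(v) = -5 + v² (h(v) = -5 + v*v = -5 + v²)
d(x, a) = -1 + a + x (d(x, a) = (a + x) - 1 = -1 + a + x)
M(s) = -14 (M(s) = -3 - 11 = -14)
u(Y) = (-89 + Y)/(2*Y) (u(Y) = (-89 + Y)/((2*Y)) = (-89 + Y)*(1/(2*Y)) = (-89 + Y)/(2*Y))
h(194) - u(M(d(5, 3))) = (-5 + 194²) - (-89 - 14)/(2*(-14)) = (-5 + 37636) - (-1)*(-103)/(2*14) = 37631 - 1*103/28 = 37631 - 103/28 = 1053565/28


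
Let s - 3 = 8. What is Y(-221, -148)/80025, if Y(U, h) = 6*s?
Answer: 2/2425 ≈ 0.00082474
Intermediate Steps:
s = 11 (s = 3 + 8 = 11)
Y(U, h) = 66 (Y(U, h) = 6*11 = 66)
Y(-221, -148)/80025 = 66/80025 = 66*(1/80025) = 2/2425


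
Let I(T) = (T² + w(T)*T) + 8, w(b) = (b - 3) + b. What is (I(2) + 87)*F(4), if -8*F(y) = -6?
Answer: 303/4 ≈ 75.750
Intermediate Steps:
w(b) = -3 + 2*b (w(b) = (-3 + b) + b = -3 + 2*b)
F(y) = ¾ (F(y) = -⅛*(-6) = ¾)
I(T) = 8 + T² + T*(-3 + 2*T) (I(T) = (T² + (-3 + 2*T)*T) + 8 = (T² + T*(-3 + 2*T)) + 8 = 8 + T² + T*(-3 + 2*T))
(I(2) + 87)*F(4) = ((8 - 3*2 + 3*2²) + 87)*(¾) = ((8 - 6 + 3*4) + 87)*(¾) = ((8 - 6 + 12) + 87)*(¾) = (14 + 87)*(¾) = 101*(¾) = 303/4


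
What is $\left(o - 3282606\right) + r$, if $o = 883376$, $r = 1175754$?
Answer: $-1223476$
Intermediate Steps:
$\left(o - 3282606\right) + r = \left(883376 - 3282606\right) + 1175754 = -2399230 + 1175754 = -1223476$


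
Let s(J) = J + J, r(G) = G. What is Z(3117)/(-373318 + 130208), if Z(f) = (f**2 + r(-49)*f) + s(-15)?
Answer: -4781463/121555 ≈ -39.336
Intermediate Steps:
s(J) = 2*J
Z(f) = -30 + f**2 - 49*f (Z(f) = (f**2 - 49*f) + 2*(-15) = (f**2 - 49*f) - 30 = -30 + f**2 - 49*f)
Z(3117)/(-373318 + 130208) = (-30 + 3117**2 - 49*3117)/(-373318 + 130208) = (-30 + 9715689 - 152733)/(-243110) = 9562926*(-1/243110) = -4781463/121555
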